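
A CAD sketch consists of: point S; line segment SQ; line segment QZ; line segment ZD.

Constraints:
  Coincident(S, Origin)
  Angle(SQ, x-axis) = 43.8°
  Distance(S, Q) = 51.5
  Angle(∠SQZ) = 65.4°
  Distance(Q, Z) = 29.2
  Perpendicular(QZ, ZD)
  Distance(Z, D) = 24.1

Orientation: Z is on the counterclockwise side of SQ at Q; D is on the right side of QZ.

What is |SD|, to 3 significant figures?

71.3

S is at the origin; SQ runs at 43.8° with length 51.5, so Q = 51.5·(cos 43.8°, sin 43.8°) = (37.2, 35.6). ∠SQZ = 65.4°, so QZ runs at 43.8° + (180° − 65.4°) = 158° from the x-axis; with |QZ| = 29.2, Z = Q + 29.2·(cos 158°, sin 158°) = (10.0, 46.4). The perpendicularity gives ZD at right angles to QZ; with |ZD| = 24.1 on the right of QZ, D = Z + 24.1·(0.368, 0.930) = (18.9, 68.8). Then |SD| = |D − S| = 71.3.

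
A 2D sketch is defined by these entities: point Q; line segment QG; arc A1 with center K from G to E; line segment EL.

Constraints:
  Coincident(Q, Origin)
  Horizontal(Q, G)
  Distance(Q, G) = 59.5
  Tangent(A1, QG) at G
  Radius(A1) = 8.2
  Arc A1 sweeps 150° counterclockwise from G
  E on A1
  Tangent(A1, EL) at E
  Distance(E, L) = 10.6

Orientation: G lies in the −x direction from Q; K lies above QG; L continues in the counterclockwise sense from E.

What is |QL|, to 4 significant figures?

67.79

On A1, G sits at bearing -90° from K; a 150° counterclockwise sweep puts E at bearing 60°, so E = K + 8.2·(cos 60°, sin 60°) = (-55.40, 15.30). Tangency of A1 to EL means the radius KE is perpendicular to EL, so EL runs along (−sin 60°, cos 60°); with |EL| = 10.6, L = (-64.58, 20.60). Then |QL| = |L − Q| = 67.79.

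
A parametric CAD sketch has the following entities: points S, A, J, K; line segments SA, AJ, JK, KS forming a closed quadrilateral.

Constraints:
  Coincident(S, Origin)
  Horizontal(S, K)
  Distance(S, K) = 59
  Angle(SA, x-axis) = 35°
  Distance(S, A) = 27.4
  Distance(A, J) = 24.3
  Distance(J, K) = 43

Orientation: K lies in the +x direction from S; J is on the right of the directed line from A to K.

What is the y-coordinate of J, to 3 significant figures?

-7.90

S is at the origin; S and K share the same y with |SK| = 59.0 and K in +x, so K = (59.0, 0). SA runs at 35.0° with |SA| = 27.4, so A = (22.4, 15.7). J is determined by |AJ| = 24.3 and |JK| = 43.0 together: it lies at the intersection of circle(A, 24.3) and circle(K, 43.0). With |AK| = 39.8, the foot of the radical line on AK is 4.08 from A and the perpendicular offset is √(24.3² − 4.08²) = 24.0. Taking the right-of-AK solution: J = (16.7, -7.90).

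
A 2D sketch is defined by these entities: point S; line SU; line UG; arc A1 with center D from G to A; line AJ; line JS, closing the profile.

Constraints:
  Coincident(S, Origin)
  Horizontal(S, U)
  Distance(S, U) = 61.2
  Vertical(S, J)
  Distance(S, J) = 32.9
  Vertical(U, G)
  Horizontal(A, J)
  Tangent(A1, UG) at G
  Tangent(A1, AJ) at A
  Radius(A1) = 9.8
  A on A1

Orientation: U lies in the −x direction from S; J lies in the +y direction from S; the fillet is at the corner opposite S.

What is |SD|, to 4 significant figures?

56.35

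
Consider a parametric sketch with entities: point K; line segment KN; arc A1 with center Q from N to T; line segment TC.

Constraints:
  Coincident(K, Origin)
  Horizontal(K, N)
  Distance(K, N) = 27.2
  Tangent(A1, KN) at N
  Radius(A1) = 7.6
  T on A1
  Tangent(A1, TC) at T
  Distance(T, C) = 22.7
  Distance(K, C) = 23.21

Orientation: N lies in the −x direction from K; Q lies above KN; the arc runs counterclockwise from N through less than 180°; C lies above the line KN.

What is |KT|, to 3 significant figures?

21.2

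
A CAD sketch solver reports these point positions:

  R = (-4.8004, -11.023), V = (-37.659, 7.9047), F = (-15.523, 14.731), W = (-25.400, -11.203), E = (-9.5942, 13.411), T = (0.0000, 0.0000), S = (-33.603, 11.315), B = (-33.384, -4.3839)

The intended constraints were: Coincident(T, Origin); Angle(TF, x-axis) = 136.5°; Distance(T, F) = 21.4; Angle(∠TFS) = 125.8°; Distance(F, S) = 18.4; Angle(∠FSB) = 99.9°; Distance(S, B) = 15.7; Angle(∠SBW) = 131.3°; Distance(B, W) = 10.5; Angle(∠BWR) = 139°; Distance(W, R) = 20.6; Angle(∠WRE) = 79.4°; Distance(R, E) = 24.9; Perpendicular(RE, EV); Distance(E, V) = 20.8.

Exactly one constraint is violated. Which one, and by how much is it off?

Distance(E, V) = 20.8 — off by 7.80.

T = (0.00, 0.00) ✓; TF at 136.5° ✓; |TF| = 21.40 ✓; ∠TFS = 125.8° ✓; |FS| = 18.40 ✓; ∠FSB = 99.90° ✓; |SB| = 15.70 ✓; ∠SBW = 131.3° ✓; |BW| = 10.50 ✓; ∠BWR = 139.0° ✓; |WR| = 20.60 ✓; ∠WRE = 79.40° ✓; |RE| = 24.90 ✓; ∠(RE, EV) = 90.00° ✓; |EV| = 28.60 ✗.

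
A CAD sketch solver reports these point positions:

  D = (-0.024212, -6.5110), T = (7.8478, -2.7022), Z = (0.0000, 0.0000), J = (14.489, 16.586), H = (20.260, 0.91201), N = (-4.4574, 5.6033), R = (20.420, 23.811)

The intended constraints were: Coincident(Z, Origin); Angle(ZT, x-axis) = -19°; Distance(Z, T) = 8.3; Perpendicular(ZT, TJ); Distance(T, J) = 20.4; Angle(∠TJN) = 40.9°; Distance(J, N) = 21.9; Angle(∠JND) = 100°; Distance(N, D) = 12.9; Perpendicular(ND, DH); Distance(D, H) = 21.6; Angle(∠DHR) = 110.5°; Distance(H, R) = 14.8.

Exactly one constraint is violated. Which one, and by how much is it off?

Distance(H, R) = 14.8 — off by 8.10.

Z = (0.00, 0.00) ✓; ZT at -19.00° ✓; |ZT| = 8.300 ✓; ∠(ZT, TJ) = 90.00° ✓; |TJ| = 20.40 ✓; ∠TJN = 40.90° ✓; |JN| = 21.90 ✓; ∠JND = 100.0° ✓; |ND| = 12.90 ✓; ∠(ND, DH) = 90.00° ✓; |DH| = 21.60 ✓; ∠DHR = 110.5° ✓; |HR| = 22.90 ✗.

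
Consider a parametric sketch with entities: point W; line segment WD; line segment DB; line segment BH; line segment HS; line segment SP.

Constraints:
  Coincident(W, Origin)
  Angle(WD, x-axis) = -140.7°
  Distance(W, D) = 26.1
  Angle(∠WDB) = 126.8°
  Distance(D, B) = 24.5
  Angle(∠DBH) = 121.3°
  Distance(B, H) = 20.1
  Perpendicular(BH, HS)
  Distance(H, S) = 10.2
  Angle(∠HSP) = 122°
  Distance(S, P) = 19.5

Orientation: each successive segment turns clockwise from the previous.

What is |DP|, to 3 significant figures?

16.3

W is at the origin; WD runs at -140.7° with length 26.1, so D = (-20.2, -16.5). ∠WDB = 126.8° gives DB at 166° from the x-axis; with |DB| = 24.5, B = (-44.0, -10.6). ∠DBH = 121.3° gives BH at 107° from the x-axis; with |BH| = 20.1, H = (-50.0, 8.53). BH ⟂ HS, so HS runs at 17.4°; with |HS| = 10.2, S = (-40.3, 11.6). ∠HSP = 122.0° gives SP at -40.6° from the x-axis; with |SP| = 19.5, P = (-25.5, -1.11). Then |DP| = |P − D| = 16.3.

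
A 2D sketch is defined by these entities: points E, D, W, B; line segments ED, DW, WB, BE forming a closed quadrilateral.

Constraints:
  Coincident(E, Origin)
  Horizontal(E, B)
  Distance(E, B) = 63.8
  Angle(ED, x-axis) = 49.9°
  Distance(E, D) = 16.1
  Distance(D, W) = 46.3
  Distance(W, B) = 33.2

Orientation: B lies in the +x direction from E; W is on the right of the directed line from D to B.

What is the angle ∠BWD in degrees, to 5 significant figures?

85.531°

Checks: |DW| = 46.30 ✓; |WB| = 33.20 ✓.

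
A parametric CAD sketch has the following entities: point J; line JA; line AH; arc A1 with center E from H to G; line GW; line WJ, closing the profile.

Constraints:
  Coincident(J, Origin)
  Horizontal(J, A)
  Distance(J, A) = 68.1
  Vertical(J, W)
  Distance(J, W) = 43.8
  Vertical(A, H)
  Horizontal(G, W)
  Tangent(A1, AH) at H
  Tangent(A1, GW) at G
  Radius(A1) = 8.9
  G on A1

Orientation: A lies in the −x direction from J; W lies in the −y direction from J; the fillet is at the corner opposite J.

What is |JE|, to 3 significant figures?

68.7

J is at the origin; J and A share the same y with |JA| = 68.1 and A on the −x side, so A = (-68.1, 0.00). JW is vertical with |JW| = 43.8 and W on the −y side, so W = (0.00, -43.8). The virtual corner opposite J is at (-68.1, -43.8). The tangent condition forces EH to be normal to AH and tangency of A1 to GW means the radius EG is perpendicular to GW, with radius 8.9, so the center E sits 8.9 in from both sides at E = (-59.2, -34.9). Then |JE| = |E − J| = 68.7.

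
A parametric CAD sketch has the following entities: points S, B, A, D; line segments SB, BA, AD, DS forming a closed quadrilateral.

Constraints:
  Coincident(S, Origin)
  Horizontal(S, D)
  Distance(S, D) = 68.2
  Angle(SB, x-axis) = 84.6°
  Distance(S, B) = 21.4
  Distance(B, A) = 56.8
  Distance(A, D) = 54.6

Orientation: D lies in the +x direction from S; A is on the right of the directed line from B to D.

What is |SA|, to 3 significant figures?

39.1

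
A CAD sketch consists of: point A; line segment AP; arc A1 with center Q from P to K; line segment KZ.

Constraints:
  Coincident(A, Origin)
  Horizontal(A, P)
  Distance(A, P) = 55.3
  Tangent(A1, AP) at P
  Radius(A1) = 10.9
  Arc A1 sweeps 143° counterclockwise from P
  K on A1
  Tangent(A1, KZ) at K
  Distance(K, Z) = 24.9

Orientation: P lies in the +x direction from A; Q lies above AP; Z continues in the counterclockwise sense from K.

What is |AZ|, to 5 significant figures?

54.390

A is at the origin; AP is horizontal with |AP| = 55.3 and P on the +x side, so P = (55.300, 0.0000). The tangent condition forces QP to be normal to AP, so Q = P + (0, 10.9) = (55.300, 10.900). On A1, P sits at bearing -90° from Q; a 143° counterclockwise sweep puts K at bearing 53°, so K = Q + 10.9·(cos 53°, sin 53°) = (61.860, 19.605). Tangency of A1 to KZ means the radius QK is perpendicular to KZ, so KZ runs along (−sin 53°, cos 53°); with |KZ| = 24.9, Z = (41.974, 34.590). Then |AZ| = |Z − A| = 54.390.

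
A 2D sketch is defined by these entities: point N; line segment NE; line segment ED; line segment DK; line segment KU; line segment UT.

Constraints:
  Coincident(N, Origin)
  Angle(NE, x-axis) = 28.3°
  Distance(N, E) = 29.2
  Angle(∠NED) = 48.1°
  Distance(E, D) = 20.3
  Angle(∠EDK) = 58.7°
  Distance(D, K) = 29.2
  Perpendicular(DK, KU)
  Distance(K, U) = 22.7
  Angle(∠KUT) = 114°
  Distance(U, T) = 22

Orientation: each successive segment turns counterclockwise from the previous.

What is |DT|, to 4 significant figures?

32.93

The perpendicularity gives KU at right angles to DK, so KU runs at 11.50°; with |KU| = 22.7, U = (34.68, -3.368). ∠KUT = 114.0° gives UT at 77.50° from the x-axis; with |UT| = 22.0, T = (39.44, 18.11). Then |DT| = |T − D| = 32.93.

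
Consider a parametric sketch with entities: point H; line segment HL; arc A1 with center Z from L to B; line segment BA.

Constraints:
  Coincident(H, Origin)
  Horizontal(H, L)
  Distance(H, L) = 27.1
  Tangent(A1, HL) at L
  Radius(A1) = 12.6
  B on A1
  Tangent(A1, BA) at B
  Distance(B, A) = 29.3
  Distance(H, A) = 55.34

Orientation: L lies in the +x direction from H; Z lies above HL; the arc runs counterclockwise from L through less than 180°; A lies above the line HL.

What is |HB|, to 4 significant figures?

42.23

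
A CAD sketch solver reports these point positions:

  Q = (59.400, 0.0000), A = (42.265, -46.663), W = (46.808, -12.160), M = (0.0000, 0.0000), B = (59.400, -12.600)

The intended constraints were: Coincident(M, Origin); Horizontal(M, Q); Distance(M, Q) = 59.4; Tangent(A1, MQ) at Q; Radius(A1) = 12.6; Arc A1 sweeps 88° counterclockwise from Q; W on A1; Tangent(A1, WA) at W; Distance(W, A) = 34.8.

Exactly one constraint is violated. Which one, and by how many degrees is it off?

Tangent(A1, WA) at W — off by 5.50°.

M = (0.00, 0.00) ✓; M.y = 0.00, Q.y = 0.00 ✓; |MQ| = 59.40 ✓; ∠(BQ, QM) = 90.00° ✓; |BQ| = 12.60 ✓; bearing(B→W) − bearing(B→Q) = 88.00° ✓; |BW| = 12.60 ✓; ∠(BW, WA) = 95.50° ✗; |WA| = 34.80 ✓.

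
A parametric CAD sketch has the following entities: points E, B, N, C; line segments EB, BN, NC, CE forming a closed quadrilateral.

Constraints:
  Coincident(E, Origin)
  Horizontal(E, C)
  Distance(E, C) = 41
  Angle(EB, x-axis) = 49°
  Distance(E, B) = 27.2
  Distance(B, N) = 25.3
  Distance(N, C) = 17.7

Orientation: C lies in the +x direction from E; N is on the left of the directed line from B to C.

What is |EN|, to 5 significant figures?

46.434

Checks: |BN| = 25.30 ✓; |NC| = 17.70 ✓.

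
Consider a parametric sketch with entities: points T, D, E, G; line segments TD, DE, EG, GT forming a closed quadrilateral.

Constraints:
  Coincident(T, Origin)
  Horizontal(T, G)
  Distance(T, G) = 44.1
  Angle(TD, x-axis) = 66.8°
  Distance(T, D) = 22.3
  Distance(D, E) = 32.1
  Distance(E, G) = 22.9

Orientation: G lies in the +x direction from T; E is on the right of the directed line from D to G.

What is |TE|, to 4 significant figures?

24.28

T is at the origin; TG is horizontal with |TG| = 44.1 and G in +x, so G = (44.1, 0). TD runs at 66.8° with |TD| = 22.3, so D = (8.785, 20.50). E is determined by |DE| = 32.1 and |EG| = 22.9 together: it lies at the intersection of circle(D, 32.1) and circle(G, 22.9). With |DG| = 40.83, the foot of the radical line on DG is 26.61 from D and the perpendicular offset is √(32.1² − 26.61²) = 17.95. Taking the right-of-DG solution: E = (22.79, -8.387).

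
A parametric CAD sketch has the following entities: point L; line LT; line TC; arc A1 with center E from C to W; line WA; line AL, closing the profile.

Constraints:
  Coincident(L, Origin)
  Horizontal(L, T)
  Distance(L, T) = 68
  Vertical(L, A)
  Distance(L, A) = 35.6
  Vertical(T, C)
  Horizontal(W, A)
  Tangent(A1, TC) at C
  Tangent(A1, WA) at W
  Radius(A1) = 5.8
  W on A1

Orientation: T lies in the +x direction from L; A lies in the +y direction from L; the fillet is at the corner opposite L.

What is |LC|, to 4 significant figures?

74.24

The virtual corner opposite L is at (68.00, 35.60). Since A1 is tangent to TC there, EC ⟂ TC and tangency of A1 to WA means the radius EW is perpendicular to WA, with radius 5.8, so the center E sits 5.8 in from both sides at E = (62.20, 29.80). That places the tangent points at C = (68.00, 29.80) on TC and W = (62.20, 35.60) on WA. Then |LC| = |C − L| = 74.24.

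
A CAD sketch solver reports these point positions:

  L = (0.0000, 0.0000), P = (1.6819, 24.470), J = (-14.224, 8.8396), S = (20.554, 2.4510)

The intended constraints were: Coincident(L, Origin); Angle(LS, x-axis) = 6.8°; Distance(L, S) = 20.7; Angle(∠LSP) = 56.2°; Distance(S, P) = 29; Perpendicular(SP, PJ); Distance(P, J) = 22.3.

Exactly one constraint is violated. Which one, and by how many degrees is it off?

Perpendicular(SP, PJ) — off by 3.90°.

L = (0.00, 0.00) ✓; LS at 6.800° ✓; |LS| = 20.70 ✓; ∠LSP = 56.20° ✓; |SP| = 29.00 ✓; ∠(SP, PJ) = 93.90° ✗; |PJ| = 22.30 ✓.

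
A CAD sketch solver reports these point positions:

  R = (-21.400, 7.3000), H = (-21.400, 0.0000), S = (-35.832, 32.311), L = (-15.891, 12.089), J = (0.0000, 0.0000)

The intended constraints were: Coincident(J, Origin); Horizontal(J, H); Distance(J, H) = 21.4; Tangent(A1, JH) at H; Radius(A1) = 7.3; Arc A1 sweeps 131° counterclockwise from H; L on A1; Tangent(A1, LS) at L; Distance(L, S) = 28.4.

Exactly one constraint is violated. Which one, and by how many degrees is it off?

Tangent(A1, LS) at L — off by 3.60°.

J = (0.00, 0.00) ✓; J.y = 0.00, H.y = 0.00 ✓; |JH| = 21.40 ✓; ∠(RH, HJ) = 90.00° ✓; |RH| = 7.300 ✓; bearing(R→L) − bearing(R→H) = 131.0° ✓; |RL| = 7.300 ✓; ∠(RL, LS) = 86.40° ✗; |LS| = 28.40 ✓.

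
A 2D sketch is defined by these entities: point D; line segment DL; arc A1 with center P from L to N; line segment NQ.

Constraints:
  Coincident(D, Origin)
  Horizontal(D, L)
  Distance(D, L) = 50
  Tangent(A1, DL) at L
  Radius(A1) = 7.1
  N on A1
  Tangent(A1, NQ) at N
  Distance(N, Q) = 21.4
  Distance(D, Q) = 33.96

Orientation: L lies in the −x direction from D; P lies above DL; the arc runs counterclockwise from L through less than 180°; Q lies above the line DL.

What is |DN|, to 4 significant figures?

45.16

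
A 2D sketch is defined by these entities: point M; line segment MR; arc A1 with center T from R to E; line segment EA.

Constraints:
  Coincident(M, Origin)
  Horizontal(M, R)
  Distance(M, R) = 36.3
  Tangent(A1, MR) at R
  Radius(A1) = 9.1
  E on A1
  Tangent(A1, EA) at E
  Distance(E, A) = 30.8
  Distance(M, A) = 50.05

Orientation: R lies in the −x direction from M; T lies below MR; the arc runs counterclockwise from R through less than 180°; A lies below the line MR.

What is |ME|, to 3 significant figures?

46.3

Checks: ∠(TR, RM) = 90.00° ✓; |TR| = 9.100 ✓; |TE| = 9.100 ✓; ∠(TE, EA) = 90.00° ✓; |EA| = 30.80 ✓; |MA| = 50.05 ✓.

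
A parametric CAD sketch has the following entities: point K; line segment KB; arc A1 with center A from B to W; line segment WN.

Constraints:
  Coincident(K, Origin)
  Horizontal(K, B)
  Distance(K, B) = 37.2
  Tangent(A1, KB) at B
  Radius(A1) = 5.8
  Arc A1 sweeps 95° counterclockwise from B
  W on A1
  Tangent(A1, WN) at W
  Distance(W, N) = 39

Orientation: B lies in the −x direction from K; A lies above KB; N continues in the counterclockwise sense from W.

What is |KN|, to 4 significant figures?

57.02

K is at the origin; KB is horizontal with |KB| = 37.2 and B on the −x side, so B = (-37.20, 0.000). The tangent condition forces AB to be normal to KB, so A = B + (0, 5.8) = (-37.20, 5.800). On A1, B sits at bearing -90° from A; a 95° counterclockwise sweep puts W at bearing 5°, so W = A + 5.8·(cos 5°, sin 5°) = (-31.42, 6.306). A1 meets WN tangentially, so AW is at right angles to WN, so WN runs along (−sin 5°, cos 5°); with |WN| = 39.0, N = (-34.82, 45.16). Then |KN| = |N − K| = 57.02.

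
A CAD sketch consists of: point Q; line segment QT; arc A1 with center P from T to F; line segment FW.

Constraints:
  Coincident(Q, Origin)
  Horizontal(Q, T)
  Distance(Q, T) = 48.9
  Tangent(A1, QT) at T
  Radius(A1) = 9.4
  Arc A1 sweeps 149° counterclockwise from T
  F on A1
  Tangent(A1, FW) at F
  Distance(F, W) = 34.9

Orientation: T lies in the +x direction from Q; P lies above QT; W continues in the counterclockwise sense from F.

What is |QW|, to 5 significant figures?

42.698

Q is at the origin; Q and T share the same y with |QT| = 48.9 and T on the +x side, so T = (48.900, 0.0000). Tangency of A1 to QT means the radius PT is perpendicular to QT, so P = T + (0, 9.4) = (48.900, 9.4000). On A1, T sits at bearing -90° from P; a 149° counterclockwise sweep puts F at bearing 59°, so F = P + 9.4·(cos 59°, sin 59°) = (53.741, 17.457). Tangency of A1 to FW means the radius PF is perpendicular to FW, so FW runs along (−sin 59°, cos 59°); with |FW| = 34.9, W = (23.826, 35.432). Then |QW| = |W − Q| = 42.698.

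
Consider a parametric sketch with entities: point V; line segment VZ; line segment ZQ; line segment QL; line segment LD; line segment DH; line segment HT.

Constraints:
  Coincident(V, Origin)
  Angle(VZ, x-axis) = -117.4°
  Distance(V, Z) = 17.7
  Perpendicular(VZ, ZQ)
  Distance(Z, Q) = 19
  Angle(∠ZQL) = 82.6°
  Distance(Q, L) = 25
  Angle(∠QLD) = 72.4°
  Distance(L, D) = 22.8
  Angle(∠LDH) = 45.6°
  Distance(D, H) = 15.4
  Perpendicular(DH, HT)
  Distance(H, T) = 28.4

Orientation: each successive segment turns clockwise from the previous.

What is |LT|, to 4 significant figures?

12.12

V is at the origin; VZ runs at -117.4° with length 17.7, so Z = (-8.146, -15.71). VZ ⟂ ZQ, so ZQ runs at 152.6°; with |ZQ| = 19.0, Q = (-25.01, -6.971). ∠ZQL = 82.6° gives QL at 55.20° from the x-axis; with |QL| = 25.0, L = (-10.75, 13.56). ∠QLD = 72.4° gives LD at -52.40° from the x-axis; with |LD| = 22.8, D = (3.165, -4.506). ∠LDH = 45.6° gives DH at 173.2° from the x-axis; with |DH| = 15.4, H = (-12.13, -2.683). DH is perpendicular to HT, so HT runs at 83.20°; with |HT| = 28.4, T = (-8.764, 25.52). Then |LT| = |T − L| = 12.12.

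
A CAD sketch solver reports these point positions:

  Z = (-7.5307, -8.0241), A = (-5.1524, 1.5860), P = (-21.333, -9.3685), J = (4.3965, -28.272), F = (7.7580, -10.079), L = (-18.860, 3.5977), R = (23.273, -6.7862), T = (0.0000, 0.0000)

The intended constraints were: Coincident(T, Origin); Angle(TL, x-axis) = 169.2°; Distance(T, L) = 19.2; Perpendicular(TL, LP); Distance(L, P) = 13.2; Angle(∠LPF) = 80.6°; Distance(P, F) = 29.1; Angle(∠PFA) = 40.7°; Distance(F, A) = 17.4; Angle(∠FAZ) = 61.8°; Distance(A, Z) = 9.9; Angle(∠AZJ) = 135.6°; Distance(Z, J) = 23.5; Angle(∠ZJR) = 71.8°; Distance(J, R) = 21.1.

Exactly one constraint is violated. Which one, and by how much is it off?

Distance(J, R) = 21.1 — off by 7.50.

T = (0.00, 0.00) ✓; TL at 169.2° ✓; |TL| = 19.20 ✓; ∠(TL, LP) = 90.00° ✓; |LP| = 13.20 ✓; ∠LPF = 80.60° ✓; |PF| = 29.10 ✓; ∠PFA = 40.70° ✓; |FA| = 17.40 ✓; ∠FAZ = 61.80° ✓; |AZ| = 9.900 ✓; ∠AZJ = 135.6° ✓; |ZJ| = 23.50 ✓; ∠ZJR = 71.80° ✓; |JR| = 28.60 ✗.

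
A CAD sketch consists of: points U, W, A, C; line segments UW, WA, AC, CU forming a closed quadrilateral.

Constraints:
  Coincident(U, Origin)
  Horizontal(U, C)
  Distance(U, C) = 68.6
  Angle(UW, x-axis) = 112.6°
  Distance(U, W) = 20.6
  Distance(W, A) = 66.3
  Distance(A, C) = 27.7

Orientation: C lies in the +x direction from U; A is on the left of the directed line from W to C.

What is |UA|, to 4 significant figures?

63.45

Checks: UW at 112.6° ✓; |WA| = 66.30 ✓; |AC| = 27.70 ✓.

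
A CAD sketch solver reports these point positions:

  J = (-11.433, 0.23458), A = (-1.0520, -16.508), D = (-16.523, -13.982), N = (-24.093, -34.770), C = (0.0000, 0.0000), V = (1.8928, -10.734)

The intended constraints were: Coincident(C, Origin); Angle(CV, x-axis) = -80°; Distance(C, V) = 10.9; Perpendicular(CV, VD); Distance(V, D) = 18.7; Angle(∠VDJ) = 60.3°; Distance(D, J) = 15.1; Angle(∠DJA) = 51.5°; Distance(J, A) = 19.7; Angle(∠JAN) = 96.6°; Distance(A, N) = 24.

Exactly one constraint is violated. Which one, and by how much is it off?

Distance(A, N) = 24 — off by 5.40.

C = (0.00, 0.00) ✓; CV at -80.00° ✓; |CV| = 10.90 ✓; ∠(CV, VD) = 90.00° ✓; |VD| = 18.70 ✓; ∠VDJ = 60.30° ✓; |DJ| = 15.10 ✓; ∠DJA = 51.50° ✓; |JA| = 19.70 ✓; ∠JAN = 96.60° ✓; |AN| = 29.40 ✗.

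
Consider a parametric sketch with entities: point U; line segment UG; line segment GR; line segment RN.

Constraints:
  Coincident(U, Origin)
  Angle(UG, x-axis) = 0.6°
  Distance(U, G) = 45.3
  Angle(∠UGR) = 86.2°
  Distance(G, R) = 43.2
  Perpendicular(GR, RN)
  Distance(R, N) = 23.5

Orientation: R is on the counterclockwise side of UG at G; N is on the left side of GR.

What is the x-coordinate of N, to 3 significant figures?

18.6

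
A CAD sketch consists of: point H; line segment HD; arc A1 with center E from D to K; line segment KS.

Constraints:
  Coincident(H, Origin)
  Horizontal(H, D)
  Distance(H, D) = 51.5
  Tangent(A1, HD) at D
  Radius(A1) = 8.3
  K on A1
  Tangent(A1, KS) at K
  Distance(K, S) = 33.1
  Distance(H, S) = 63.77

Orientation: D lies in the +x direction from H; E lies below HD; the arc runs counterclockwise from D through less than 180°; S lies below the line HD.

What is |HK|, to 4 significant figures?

44.29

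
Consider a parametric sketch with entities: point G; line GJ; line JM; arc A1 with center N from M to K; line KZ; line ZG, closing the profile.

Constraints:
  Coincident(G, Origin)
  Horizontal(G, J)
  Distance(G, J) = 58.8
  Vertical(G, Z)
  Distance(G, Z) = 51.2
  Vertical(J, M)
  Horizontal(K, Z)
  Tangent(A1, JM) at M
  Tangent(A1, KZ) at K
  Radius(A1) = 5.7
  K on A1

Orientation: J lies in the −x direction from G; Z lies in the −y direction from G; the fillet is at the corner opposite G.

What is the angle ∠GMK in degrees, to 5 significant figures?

82.733°

G is at the origin; G and J share the same y with |GJ| = 58.8 and J on the −x side, so J = (-58.800, 0.0000). G and Z share the same x with |GZ| = 51.2 and Z on the −y side, so Z = (0.0000, -51.200). The virtual corner opposite G is at (-58.800, -51.200). Tangency of A1 to JM means the radius NM is perpendicular to JM and the tangent condition forces NK to be normal to KZ, with radius 5.7, so the center N sits 5.7 in from both sides at N = (-53.100, -45.500). That places the tangent points at M = (-58.800, -45.500) on JM and K = (-53.100, -51.200) on KZ. Then cos ∠GMK = MG·MK / (|MG||MK|), giving 82.733°.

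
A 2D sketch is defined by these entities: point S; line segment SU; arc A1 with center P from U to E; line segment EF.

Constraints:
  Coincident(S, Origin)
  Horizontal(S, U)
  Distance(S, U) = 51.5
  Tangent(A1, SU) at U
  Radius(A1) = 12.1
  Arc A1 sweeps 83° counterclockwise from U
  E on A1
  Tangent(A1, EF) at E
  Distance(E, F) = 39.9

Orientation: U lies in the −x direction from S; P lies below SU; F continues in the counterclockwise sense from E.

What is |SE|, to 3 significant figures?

64.4

S is at the origin; S and U share the same y with |SU| = 51.5 and U on the −x side, so U = (-51.5, 0.00). A1 meets SU tangentially, so PU is at right angles to SU, so P = U + (0, -12.1) = (-51.5, -12.1). On A1, U sits at bearing 90° from P; an 83° counterclockwise sweep puts E at bearing 173°, so E = P + 12.1·(cos 173°, sin 173°) = (-63.5, -10.6). Then |SE| = |E − S| = 64.4.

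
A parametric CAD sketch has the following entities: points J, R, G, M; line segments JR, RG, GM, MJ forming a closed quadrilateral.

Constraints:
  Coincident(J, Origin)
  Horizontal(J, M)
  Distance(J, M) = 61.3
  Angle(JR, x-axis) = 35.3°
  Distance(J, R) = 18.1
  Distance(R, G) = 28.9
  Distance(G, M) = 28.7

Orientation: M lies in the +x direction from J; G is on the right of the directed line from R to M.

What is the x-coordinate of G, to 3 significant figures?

34.6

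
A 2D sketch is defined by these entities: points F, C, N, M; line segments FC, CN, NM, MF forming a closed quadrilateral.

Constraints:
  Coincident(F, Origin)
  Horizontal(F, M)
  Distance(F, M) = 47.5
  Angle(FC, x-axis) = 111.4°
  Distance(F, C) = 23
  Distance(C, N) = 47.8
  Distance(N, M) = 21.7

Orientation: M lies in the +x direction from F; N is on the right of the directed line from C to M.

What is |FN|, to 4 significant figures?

29.60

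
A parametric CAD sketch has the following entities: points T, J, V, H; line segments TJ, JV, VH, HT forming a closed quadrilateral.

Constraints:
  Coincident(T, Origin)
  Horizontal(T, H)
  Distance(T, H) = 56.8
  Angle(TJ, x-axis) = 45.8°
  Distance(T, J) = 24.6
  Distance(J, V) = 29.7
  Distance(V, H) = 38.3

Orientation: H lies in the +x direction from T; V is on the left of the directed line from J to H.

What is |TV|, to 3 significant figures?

54.1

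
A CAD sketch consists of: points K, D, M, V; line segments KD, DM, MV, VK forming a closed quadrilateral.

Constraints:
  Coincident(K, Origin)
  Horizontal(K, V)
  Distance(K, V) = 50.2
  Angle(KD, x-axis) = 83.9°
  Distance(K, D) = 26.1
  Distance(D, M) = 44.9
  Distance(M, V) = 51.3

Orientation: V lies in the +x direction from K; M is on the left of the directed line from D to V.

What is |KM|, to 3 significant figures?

64.6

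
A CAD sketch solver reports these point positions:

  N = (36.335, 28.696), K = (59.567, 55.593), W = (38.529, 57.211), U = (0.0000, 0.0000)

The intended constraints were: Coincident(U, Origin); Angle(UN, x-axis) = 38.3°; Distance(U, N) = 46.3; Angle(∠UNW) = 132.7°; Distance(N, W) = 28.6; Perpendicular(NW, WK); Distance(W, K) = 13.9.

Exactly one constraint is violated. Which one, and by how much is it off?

Distance(W, K) = 13.9 — off by 7.20.

U = (0.00, 0.00) ✓; UN at 38.30° ✓; |UN| = 46.30 ✓; ∠UNW = 132.7° ✓; |NW| = 28.60 ✓; ∠(NW, WK) = 90.00° ✓; |WK| = 21.10 ✗.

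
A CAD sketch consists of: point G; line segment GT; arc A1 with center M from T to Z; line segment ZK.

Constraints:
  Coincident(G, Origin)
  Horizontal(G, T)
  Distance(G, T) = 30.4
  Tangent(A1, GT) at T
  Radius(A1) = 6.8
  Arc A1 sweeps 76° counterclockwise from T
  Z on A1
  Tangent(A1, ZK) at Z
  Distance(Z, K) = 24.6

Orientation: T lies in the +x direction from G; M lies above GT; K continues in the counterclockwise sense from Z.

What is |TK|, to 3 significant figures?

31.6

On A1, T sits at bearing -90° from M; a 76° counterclockwise sweep puts Z at bearing -14°, so Z = M + 6.8·(cos -14°, sin -14°) = (37.0, 5.15). The tangent condition forces MZ to be normal to ZK, so ZK runs along (−sin -14°, cos -14°); with |ZK| = 24.6, K = (42.9, 29.0). Then |TK| = |K − T| = 31.6.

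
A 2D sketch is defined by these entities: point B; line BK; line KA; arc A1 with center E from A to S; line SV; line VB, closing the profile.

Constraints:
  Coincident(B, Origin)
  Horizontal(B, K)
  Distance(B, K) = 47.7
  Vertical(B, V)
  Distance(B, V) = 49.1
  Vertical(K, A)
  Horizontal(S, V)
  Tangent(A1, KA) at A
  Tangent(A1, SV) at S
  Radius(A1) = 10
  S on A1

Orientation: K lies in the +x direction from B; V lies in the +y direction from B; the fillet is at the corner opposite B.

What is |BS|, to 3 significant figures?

61.9

B is at the origin; BK is horizontal with |BK| = 47.7 and K on the +x side, so K = (47.7, 0.00). BV is vertical with |BV| = 49.1 and V on the +y side, so V = (0.00, 49.1). The virtual corner opposite B is at (47.7, 49.1). The tangent condition forces EA to be normal to KA and tangency of A1 to SV means the radius ES is perpendicular to SV, with radius 10.0, so the center E sits 10.0 in from both sides at E = (37.7, 39.1). That places the tangent points at A = (47.7, 39.1) on KA and S = (37.7, 49.1) on SV. Then |BS| = |S − B| = 61.9.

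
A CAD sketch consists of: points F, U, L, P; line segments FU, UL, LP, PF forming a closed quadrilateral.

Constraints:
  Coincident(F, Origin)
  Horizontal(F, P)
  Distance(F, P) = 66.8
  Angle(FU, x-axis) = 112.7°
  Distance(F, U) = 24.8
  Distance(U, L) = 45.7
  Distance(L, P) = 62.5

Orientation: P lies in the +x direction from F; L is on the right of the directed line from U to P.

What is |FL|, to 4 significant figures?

20.91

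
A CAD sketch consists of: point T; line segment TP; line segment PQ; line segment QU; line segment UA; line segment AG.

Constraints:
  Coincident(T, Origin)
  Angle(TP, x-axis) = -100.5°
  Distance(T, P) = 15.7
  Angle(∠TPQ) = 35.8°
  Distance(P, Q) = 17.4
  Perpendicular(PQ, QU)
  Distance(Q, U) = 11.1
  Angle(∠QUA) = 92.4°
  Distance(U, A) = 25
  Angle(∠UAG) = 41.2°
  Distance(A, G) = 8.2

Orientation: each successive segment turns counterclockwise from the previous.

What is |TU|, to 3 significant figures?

5.04

T is at the origin; TP runs at -100.5° with length 15.7, so P = (-2.86, -15.4). ∠TPQ = 35.8° gives PQ at 43.7° from the x-axis; with |PQ| = 17.4, Q = (9.72, -3.42). The perpendicularity gives QU at right angles to PQ, so QU runs at 134°; with |QU| = 11.1, U = (2.05, 4.61). Then |TU| = |U − T| = 5.04.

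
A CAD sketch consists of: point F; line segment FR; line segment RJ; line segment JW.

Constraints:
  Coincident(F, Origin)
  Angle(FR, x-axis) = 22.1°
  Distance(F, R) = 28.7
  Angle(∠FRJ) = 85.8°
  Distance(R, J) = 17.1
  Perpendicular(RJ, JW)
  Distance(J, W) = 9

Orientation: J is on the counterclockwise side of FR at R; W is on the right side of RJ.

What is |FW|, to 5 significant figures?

40.502

F is at the origin; FR runs at 22.1° with length 28.7, so R = 28.7·(cos 22.1°, sin 22.1°) = (26.591, 10.798). ∠FRJ = 85.8°, so RJ runs at 22.1° + (180° − 85.8°) = 116.30° from the x-axis; with |RJ| = 17.1, J = R + 17.1·(cos 116.30°, sin 116.30°) = (19.015, 26.128). The perpendicularity gives JW at right angles to RJ; with |JW| = 9.0 on the right of RJ, W = J + 9.0·(0.89649, 0.44307) = (27.083, 30.115). Then |FW| = |W − F| = 40.502.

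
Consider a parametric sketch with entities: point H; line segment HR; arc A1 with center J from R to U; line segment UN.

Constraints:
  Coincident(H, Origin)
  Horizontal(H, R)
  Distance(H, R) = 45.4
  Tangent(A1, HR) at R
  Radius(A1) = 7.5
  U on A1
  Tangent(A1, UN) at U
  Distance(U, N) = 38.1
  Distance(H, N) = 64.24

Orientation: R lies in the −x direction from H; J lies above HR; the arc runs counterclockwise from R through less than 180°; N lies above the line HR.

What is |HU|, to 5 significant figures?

39.011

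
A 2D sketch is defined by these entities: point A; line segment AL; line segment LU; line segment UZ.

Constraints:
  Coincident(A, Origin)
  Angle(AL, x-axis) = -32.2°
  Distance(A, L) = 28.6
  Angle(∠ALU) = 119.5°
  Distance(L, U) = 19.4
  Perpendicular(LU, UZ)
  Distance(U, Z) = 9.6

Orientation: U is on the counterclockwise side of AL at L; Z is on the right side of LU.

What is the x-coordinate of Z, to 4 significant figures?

45.83

A is at the origin; AL runs at -32.2° with length 28.6, so L = 28.6·(cos -32.2°, sin -32.2°) = (24.20, -15.24). ∠ALU = 119.5°, so LU runs at -32.2° + (180° − 119.5°) = 28.30° from the x-axis; with |LU| = 19.4, U = L + 19.4·(cos 28.30°, sin 28.30°) = (41.28, -6.043). LU ⟂ UZ; with |UZ| = 9.6 on the right of LU, Z = U + 9.6·(0.4741, -0.8805) = (45.83, -14.50). So Z.x = 45.83.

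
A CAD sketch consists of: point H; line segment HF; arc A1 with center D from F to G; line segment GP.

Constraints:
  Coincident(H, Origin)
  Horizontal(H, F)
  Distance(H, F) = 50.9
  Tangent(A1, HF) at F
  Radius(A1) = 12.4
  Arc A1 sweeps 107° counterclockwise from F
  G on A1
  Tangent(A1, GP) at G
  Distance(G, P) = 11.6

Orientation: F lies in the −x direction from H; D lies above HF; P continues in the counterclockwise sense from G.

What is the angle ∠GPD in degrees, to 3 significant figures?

46.9°

H is at the origin; H and F share the same y with |HF| = 50.9 and F on the −x side, so F = (-50.9, 0.00). Since A1 is tangent to HF there, DF ⟂ HF, so D = F + (0, 12.4) = (-50.9, 12.4). On A1, F sits at bearing -90° from D; a 107° counterclockwise sweep puts G at bearing 17°, so G = D + 12.4·(cos 17°, sin 17°) = (-39.0, 16.0). Tangency of A1 to GP means the radius DG is perpendicular to GP, so GP runs along (−sin 17°, cos 17°); with |GP| = 11.6, P = (-42.4, 27.1). Then cos ∠GPD = PG·PD / (|PG||PD|), giving 46.9°.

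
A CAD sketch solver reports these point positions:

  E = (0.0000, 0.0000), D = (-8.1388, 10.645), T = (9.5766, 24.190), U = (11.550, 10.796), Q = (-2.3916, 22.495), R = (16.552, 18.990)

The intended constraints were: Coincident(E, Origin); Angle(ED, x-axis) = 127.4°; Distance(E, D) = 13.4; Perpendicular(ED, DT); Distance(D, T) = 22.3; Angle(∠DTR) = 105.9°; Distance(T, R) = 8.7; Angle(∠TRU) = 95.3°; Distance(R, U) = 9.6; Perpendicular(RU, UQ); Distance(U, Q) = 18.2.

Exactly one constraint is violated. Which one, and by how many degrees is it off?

Perpendicular(RU, UQ) — off by 8.60°.

E = (0.00, 0.00) ✓; ED at 127.4° ✓; |ED| = 13.40 ✓; ∠(ED, DT) = 90.00° ✓; |DT| = 22.30 ✓; ∠DTR = 105.9° ✓; |TR| = 8.700 ✓; ∠TRU = 95.30° ✓; |RU| = 9.600 ✓; ∠(RU, UQ) = 98.60° ✗; |UQ| = 18.20 ✓.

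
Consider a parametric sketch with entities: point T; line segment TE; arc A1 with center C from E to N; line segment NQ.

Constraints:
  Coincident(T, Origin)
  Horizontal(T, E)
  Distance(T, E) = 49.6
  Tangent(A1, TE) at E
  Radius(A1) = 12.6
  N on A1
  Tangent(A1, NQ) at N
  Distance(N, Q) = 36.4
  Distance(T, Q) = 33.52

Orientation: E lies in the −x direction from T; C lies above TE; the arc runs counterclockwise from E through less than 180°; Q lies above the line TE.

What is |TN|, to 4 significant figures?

40.75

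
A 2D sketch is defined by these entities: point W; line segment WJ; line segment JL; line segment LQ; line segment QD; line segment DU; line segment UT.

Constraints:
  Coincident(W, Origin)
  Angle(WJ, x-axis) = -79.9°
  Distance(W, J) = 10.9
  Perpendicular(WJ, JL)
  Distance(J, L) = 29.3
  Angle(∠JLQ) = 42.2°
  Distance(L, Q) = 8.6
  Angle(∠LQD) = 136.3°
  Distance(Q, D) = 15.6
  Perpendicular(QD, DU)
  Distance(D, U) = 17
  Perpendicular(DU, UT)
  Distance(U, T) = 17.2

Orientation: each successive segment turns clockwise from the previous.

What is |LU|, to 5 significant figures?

24.460

W is at the origin; WJ runs at -79.9° with length 10.9, so J = (1.9115, -10.731). WJ ⟂ JL, so JL runs at -169.90°; with |JL| = 29.3, L = (-26.934, -15.869). ∠JLQ = 42.2° gives LQ at 52.300° from the x-axis; with |LQ| = 8.6, Q = (-21.675, -9.0648). ∠LQD = 136.3° gives QD at 8.6000° from the x-axis; with |QD| = 15.6, D = (-6.2507, -6.7321). QD is perpendicular to DU, so DU runs at -81.400°; with |DU| = 17.0, U = (-3.7086, -23.541). Then |LU| = |U − L| = 24.460.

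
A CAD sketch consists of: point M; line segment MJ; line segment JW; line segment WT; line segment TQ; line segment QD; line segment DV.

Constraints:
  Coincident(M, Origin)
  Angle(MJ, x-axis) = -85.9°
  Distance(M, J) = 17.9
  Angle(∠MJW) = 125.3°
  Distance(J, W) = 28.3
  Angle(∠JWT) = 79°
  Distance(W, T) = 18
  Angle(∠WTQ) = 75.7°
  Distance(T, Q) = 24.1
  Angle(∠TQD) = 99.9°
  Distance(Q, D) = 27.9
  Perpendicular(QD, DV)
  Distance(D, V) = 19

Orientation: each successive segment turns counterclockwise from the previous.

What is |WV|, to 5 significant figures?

14.491

∠TQD = 99.9° gives QD at -105.80° from the x-axis; with |QD| = 27.9, D = (0.13302, -39.990). The perpendicularity gives DV at right angles to QD, so DV runs at -15.800°; with |DV| = 19.0, V = (18.415, -45.163). Then |WV| = |V − W| = 14.491.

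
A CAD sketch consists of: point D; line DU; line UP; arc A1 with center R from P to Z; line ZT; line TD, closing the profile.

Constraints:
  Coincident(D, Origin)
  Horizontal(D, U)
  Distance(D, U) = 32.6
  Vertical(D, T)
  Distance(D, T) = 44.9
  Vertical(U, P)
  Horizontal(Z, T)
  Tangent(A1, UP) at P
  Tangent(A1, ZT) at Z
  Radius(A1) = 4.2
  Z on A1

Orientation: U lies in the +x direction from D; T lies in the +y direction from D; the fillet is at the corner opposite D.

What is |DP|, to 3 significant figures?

52.1

D is at the origin; DU is horizontal with |DU| = 32.6 and U on the +x side, so U = (32.6, 0.00). DT is vertical with |DT| = 44.9 and T on the +y side, so T = (0.00, 44.9). The virtual corner opposite D is at (32.6, 44.9). Tangency of A1 to UP means the radius RP is perpendicular to UP and A1 meets ZT tangentially, so RZ is at right angles to ZT, with radius 4.2, so the center R sits 4.2 in from both sides at R = (28.4, 40.7). That places the tangent points at P = (32.6, 40.7) on UP and Z = (28.4, 44.9) on ZT. Then |DP| = |P − D| = 52.1.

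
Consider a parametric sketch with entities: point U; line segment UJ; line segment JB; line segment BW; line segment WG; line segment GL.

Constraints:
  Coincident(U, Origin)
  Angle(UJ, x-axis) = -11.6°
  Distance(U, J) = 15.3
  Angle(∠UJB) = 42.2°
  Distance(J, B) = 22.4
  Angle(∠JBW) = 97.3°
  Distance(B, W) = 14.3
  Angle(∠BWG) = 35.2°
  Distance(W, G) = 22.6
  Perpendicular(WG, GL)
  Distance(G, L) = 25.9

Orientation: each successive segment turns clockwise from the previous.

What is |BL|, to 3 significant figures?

20.8

U is at the origin; UJ runs at -11.6° with length 15.3, so J = (15.0, -3.08). ∠UJB = 42.2° gives JB at -149° from the x-axis; with |JB| = 22.4, B = (-4.29, -14.5). ∠JBW = 97.3° gives BW at 128° from the x-axis; with |BW| = 14.3, W = (-13.1, -3.20). ∠BWG = 35.2° gives WG at -16.9° from the x-axis; with |WG| = 22.6, G = (8.55, -9.76). WG is perpendicular to GL, so GL runs at -107°; with |GL| = 25.9, L = (1.02, -34.5). Then |BL| = |L − B| = 20.8.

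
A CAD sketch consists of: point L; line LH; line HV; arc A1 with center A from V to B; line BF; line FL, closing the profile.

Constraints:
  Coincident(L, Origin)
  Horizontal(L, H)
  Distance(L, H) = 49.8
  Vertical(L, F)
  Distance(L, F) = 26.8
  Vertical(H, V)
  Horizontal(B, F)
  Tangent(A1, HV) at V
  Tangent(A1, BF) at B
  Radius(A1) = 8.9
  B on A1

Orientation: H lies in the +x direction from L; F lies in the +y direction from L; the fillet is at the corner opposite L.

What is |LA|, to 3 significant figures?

44.6

L is at the origin; LH is horizontal with |LH| = 49.8 and H on the +x side, so H = (49.8, 0.00). LF is vertical with |LF| = 26.8 and F on the +y side, so F = (0.00, 26.8). The virtual corner opposite L is at (49.8, 26.8). Tangency of A1 to HV means the radius AV is perpendicular to HV and A1 meets BF tangentially, so AB is at right angles to BF, with radius 8.9, so the center A sits 8.9 in from both sides at A = (40.9, 17.9). Then |LA| = |A − L| = 44.6.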